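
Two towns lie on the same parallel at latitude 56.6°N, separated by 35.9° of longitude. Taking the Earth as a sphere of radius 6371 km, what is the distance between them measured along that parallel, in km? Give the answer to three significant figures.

Arc length along a parallel = R cos φ · Δλ (with Δλ in radians).
= 6371 × cos 56.6° × (35.9° × π/180) = 6371 × 0.5505 × 0.6266 ≈ 2200 km.

2200 km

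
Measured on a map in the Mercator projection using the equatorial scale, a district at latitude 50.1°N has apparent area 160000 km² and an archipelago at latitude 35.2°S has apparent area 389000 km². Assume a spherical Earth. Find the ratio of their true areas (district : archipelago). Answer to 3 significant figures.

0.253

Mercator's areal exaggeration is sec²φ; hence true area = (apparent area) · cos²φ.
True area of district: 160000 × cos²(50.1°) = 160000 × 0.4115 = 65830 km².
True area of archipelago: 389000 × cos²(35.2°) = 389000 × 0.6677 = 259700 km².
Ratio = 65830 / 259700 ≈ 0.253.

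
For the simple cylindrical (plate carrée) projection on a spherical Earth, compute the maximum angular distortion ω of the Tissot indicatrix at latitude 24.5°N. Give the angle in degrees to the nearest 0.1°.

Plate carrée maps x = Rλ, y = Rφ. The meridian scale is h = 1 and the parallel scale is k = 1/cos φ = sec φ.
At 24.5°: h = 1.000, k = 1.099; principal scales a = 1.099, b = 1.000.
sin(ω/2) = (a − b)/(a + b) = 0.09895/2.099 = 0.04714, so ω = 2 arcsin(0.04714) ≈ 5.4°.

5.4°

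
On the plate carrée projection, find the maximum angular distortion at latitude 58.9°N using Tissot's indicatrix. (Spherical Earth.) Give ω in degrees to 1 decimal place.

In the plate carrée (x = Rλ, y = Rφ), meridians are true-scale (h = 1) and parallels are stretched by k = sec φ.
At 58.9°: h = 1.000, k = 1.936; principal scales a = 1.936, b = 1.000.
sin(ω/2) = (a − b)/(a + b) = 0.9360/2.936 = 0.3188, so ω = 2 arcsin(0.3188) ≈ 37.2°.

37.2°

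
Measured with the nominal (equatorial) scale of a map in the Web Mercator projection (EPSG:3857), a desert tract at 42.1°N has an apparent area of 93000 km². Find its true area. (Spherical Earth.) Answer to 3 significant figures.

51200 km²

For Mercator, h = k = sec φ (a conformal cylindrical projection has a single point scale, 1/cos φ).
Areal scale = k² = sec²φ = 1/cos²(42.1°) = 1/0.7420² = 1.816.
True area = apparent / (areal scale) = 93000 / 1.816 ≈ 51200 km².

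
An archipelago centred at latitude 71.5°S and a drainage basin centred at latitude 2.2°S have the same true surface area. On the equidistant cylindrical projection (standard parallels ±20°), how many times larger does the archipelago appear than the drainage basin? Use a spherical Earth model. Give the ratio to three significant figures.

3.15

With standard parallel φ₀ = 20°, the equirectangular projection gives x = Rλ cos φ₀, y = Rφ, so h = 1 and k = cos 20° / cos φ.
Areal scale at 71.5°: h·k = 1.000 × 2.961 = 2.961.
Areal scale at 2.2°: h·k = 1.000 × 0.9404 = 0.9404.
Ratio = 2.961/0.9404 ≈ 3.15.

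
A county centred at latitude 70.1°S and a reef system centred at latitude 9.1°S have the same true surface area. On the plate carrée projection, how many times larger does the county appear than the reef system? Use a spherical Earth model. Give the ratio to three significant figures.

Plate carrée maps x = Rλ, y = Rφ. The meridian scale is h = 1 and the parallel scale is k = 1/cos φ = sec φ.
Areal scale at 70.1°: h·k = 1.000 × 2.938 = 2.938.
Areal scale at 9.1°: h·k = 1.000 × 1.013 = 1.013.
Ratio = 2.938/1.013 ≈ 2.90.

2.90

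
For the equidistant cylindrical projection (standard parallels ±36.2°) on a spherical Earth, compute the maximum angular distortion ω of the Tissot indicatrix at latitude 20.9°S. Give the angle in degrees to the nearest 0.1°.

The equidistant cylindrical projection with φ₀ = 36.2° has h = 1 (meridians true) and k = cos φ₀ / cos φ along parallels.
At 20.9°: h = 1.000, k = 0.8638; principal scales a = 1.000, b = 0.8638.
sin(ω/2) = (a − b)/(a + b) = 0.1362/1.864 = 0.07308, so ω = 2 arcsin(0.07308) ≈ 8.4°.

8.4°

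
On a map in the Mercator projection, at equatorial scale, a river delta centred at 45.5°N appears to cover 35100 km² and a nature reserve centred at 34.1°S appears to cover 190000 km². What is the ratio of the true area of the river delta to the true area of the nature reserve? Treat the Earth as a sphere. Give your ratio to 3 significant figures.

Since Mercator area scale is 1/cos²φ, the true area equals the apparent area multiplied by cos²φ.
True area of river delta: 35100 × cos²(45.5°) = 35100 × 0.4913 = 17240 km².
True area of nature reserve: 190000 × cos²(34.1°) = 190000 × 0.6857 = 130300 km².
Ratio = 17240 / 130300 ≈ 0.132.

0.132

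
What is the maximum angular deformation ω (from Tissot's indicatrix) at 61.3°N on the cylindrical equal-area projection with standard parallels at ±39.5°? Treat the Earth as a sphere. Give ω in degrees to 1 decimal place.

For cylindrical equal-area with standard parallel φ₀, h = cos φ / cos φ₀ and k = cos φ₀ / cos φ, so h·k = 1.
At 61.3°: h = 0.6224, k = 1.607; principal scales a = 1.607, b = 0.6224.
sin(ω/2) = (a − b)/(a + b) = 0.9844/2.229 = 0.4416, so ω = 2 arcsin(0.4416) ≈ 52.4°.

52.4°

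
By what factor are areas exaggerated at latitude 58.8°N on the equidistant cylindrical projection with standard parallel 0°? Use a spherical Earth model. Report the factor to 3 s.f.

Plate carrée maps x = Rλ, y = Rφ. The meridian scale is h = 1 and the parallel scale is k = 1/cos φ = sec φ.
Areal scale = h·k = 1 × sec φ; at 58.8°, h = 1.000, k = 1.930, so h·k = 1.930.

1.93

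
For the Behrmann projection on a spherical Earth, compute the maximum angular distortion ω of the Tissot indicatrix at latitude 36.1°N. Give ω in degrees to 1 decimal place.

Behrmann is a cylindrical equal-area projection with standard parallels at ±30°. A cylindrical equal-area projection with standard parallel φ₀ has meridian scale h = cos φ / cos φ₀ and parallel scale k = cos φ₀ / cos φ (so areas are preserved, h·k = 1).
At 36.1°: h = 0.9330, k = 1.072; principal scales a = 1.072, b = 0.9330.
sin(ω/2) = (a − b)/(a + b) = 0.1388/2.005 = 0.06925, so ω = 2 arcsin(0.06925) ≈ 7.9°.

7.9°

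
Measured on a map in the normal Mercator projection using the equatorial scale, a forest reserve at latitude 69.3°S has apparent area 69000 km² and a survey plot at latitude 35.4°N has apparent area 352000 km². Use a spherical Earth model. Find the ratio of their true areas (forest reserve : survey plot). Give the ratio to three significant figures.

Since Mercator area scale is 1/cos²φ, the true area equals the apparent area multiplied by cos²φ.
True area of forest reserve: 69000 × cos²(69.3°) = 69000 × 0.1249 = 8621 km².
True area of survey plot: 352000 × cos²(35.4°) = 352000 × 0.6644 = 233900 km².
Ratio = 8621 / 233900 ≈ 0.0369.

0.0369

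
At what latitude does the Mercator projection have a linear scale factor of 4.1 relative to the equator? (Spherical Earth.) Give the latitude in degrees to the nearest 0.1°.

75.9°

Mercator scale is k = sec φ = 1/cos φ.
1/cos φ = 4.1  ⇒  cos φ = 0.2439  ⇒  φ = arccos(0.2439) ≈ 75.9°.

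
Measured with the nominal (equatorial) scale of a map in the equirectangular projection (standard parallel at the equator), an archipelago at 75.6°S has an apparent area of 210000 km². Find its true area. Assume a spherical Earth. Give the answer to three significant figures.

52200 km²

In the plate carrée (x = Rλ, y = Rφ), meridians are true-scale (h = 1) and parallels are stretched by k = sec φ.
Areal scale = h·k = 1 × sec φ; at 75.6°, h = 1.000, k = 4.021, so h·k = 4.021.
True area = apparent / (areal scale) = 210000 / 4.021 ≈ 52200 km².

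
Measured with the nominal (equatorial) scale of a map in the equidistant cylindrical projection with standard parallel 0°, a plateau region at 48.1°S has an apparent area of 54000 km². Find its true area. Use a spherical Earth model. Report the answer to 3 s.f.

For the equirectangular projection with φ₀ = 0 (plate carrée), h = 1 along meridians and k = sec φ along parallels.
Areal scale = h·k = 1 × sec φ; at 48.1°, h = 1.000, k = 1.497, so h·k = 1.497.
True area = apparent / (areal scale) = 54000 / 1.497 ≈ 36100 km².

36100 km²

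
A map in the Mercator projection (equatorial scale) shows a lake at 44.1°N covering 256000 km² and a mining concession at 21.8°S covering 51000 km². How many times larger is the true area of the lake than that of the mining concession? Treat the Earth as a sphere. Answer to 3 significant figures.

Mercator's areal exaggeration is sec²φ; hence true area = (apparent area) · cos²φ.
True area of lake: 256000 × cos²(44.1°) = 256000 × 0.5157 = 132000 km².
True area of mining concession: 51000 × cos²(21.8°) = 51000 × 0.8621 = 43970 km².
Ratio = 132000 / 43970 ≈ 3.00.

3.00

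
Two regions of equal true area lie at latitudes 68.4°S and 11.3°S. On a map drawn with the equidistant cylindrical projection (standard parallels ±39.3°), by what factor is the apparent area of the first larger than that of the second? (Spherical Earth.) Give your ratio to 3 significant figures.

The equidistant cylindrical projection with φ₀ = 39.3° has h = 1 (meridians true) and k = cos φ₀ / cos φ along parallels.
Areal scale at 68.4°: h·k = 1.000 × 2.102 = 2.102.
Areal scale at 11.3°: h·k = 1.000 × 0.7891 = 0.7891.
Ratio = 2.102/0.7891 ≈ 2.66.

2.66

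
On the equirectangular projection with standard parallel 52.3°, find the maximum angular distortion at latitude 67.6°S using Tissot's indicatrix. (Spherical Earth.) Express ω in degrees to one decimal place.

With standard parallel φ₀ = 52.3°, the equirectangular projection gives x = Rλ cos φ₀, y = Rφ, so h = 1 and k = cos 52.3° / cos φ.
At 67.6°: h = 1.000, k = 1.605; principal scales a = 1.605, b = 1.000.
sin(ω/2) = (a − b)/(a + b) = 0.6048/2.605 = 0.2322, so ω = 2 arcsin(0.2322) ≈ 26.9°.

26.9°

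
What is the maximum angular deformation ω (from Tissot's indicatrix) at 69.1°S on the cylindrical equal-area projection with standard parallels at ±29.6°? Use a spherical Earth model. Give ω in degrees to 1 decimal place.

90.8°

Cylindrical equal-area (φ₀ = 29.6°): h = cos φ / cos 29.6° along meridians, k = cos 29.6° / cos φ along parallels; h·k = 1.
At 69.1°: h = 0.4103, k = 2.437; principal scales a = 2.437, b = 0.4103.
sin(ω/2) = (a − b)/(a + b) = 2.027/2.848 = 0.7118, so ω = 2 arcsin(0.7118) ≈ 90.8°.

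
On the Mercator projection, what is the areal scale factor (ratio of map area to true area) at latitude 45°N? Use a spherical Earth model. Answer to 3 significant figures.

The Mercator projection is conformal; its linear scale factor is the same in every direction and equals sec φ = 1/cos φ.
Areal scale = k² = sec²φ = 1/cos²(45°) = 1/0.7071² = 2.000.

2.00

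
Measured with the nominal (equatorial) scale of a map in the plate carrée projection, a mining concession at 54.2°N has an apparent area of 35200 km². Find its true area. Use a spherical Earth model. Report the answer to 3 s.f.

20600 km²

Plate carrée maps x = Rλ, y = Rφ. The meridian scale is h = 1 and the parallel scale is k = 1/cos φ = sec φ.
Areal scale = h·k = 1 × sec φ; at 54.2°, h = 1.000, k = 1.710, so h·k = 1.710.
True area = apparent / (areal scale) = 35200 / 1.710 ≈ 20600 km².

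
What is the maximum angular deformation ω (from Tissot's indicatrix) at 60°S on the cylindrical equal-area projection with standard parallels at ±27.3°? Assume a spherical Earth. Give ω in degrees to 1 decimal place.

62.5°

A cylindrical equal-area projection with standard parallel φ₀ has meridian scale h = cos φ / cos φ₀ and parallel scale k = cos φ₀ / cos φ (so areas are preserved, h·k = 1).
At 60°: h = 0.5627, k = 1.777; principal scales a = 1.777, b = 0.5627.
sin(ω/2) = (a − b)/(a + b) = 1.215/2.340 = 0.5191, so ω = 2 arcsin(0.5191) ≈ 62.5°.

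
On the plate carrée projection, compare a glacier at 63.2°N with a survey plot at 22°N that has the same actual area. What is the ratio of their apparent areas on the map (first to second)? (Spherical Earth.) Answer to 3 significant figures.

2.06

For the equirectangular projection with φ₀ = 0 (plate carrée), h = 1 along meridians and k = sec φ along parallels.
Areal scale at 63.2°: h·k = 1.000 × 2.218 = 2.218.
Areal scale at 22°: h·k = 1.000 × 1.079 = 1.079.
Ratio = 2.218/1.079 ≈ 2.06.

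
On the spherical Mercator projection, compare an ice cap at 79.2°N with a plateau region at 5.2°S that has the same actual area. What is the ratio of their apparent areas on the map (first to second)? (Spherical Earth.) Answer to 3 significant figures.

28.2

Mercator is conformal with k = sec φ, so areal scale = k² = sec²φ.
At 79.2°: sec²(79.2°) = 1/0.1874² = 28.48.
At 5.2°: sec²(5.2°) = 1/0.9959² = 1.008.
Ratio = 28.48/1.008 = cos²(5.2°)/cos²(79.2°) ≈ 28.2.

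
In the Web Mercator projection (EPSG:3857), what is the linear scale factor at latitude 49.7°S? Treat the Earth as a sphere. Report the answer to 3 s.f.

1.55

For Mercator, h = k = sec φ (a conformal cylindrical projection has a single point scale, 1/cos φ).
k = 1/cos 49.7° = 1/0.6468 = 1.546.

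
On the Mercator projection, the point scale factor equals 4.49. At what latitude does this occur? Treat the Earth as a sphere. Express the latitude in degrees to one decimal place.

77.1°

Mercator scale is k = sec φ = 1/cos φ.
1/cos φ = 4.49  ⇒  cos φ = 0.2227  ⇒  φ = arccos(0.2227) ≈ 77.1°.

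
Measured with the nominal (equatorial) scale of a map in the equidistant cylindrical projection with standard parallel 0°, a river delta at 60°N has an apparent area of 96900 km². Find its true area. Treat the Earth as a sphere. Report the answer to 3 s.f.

48500 km²

For the equirectangular projection with φ₀ = 0 (plate carrée), h = 1 along meridians and k = sec φ along parallels.
Areal scale = h·k = 1 × sec φ; at 60°, h = 1.000, k = 2.000, so h·k = 2.000.
True area = apparent / (areal scale) = 96900 / 2.000 ≈ 48500 km².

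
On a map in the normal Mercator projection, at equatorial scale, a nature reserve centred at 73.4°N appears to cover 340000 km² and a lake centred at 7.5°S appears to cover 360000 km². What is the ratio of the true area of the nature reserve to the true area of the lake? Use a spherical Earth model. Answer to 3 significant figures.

On Mercator the areal scale is sec²φ, so true area = apparent × cos²φ.
True area of nature reserve: 340000 × cos²(73.4°) = 340000 × 0.08162 = 27750 km².
True area of lake: 360000 × cos²(7.5°) = 360000 × 0.9830 = 353900 km².
Ratio = 27750 / 353900 ≈ 0.0784.

0.0784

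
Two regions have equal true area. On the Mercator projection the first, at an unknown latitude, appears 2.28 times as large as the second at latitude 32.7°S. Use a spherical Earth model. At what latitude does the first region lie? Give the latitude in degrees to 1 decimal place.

56.1°

Mercator areal scale is sec²φ, so apparent-area ratio = sec²φ₁ / sec²φ₂ = cos²φ₂ / cos²φ₁.
cos²φ₂ / cos²φ₁ = 2.28  ⇒  cos φ₁ = cos 32.7° / √2.28 = 0.8415/1.510 = 0.5573.
φ₁ = arccos(0.5573) ≈ 56.1°.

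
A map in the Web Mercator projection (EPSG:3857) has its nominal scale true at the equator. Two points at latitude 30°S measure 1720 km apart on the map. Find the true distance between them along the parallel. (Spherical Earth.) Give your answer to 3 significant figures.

1490 km

For Mercator, h = k = sec φ (a conformal cylindrical projection has a single point scale, 1/cos φ).
Along the parallel at 30°, map distances are exaggerated by k = sec 30° = 1.155.
True distance = 1720 / 1.155 = 1720 × cos 30° ≈ 1490 km.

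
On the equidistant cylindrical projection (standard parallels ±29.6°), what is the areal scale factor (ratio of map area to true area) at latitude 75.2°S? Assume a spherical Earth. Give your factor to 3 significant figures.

3.40

The equidistant cylindrical projection with φ₀ = 29.6° has h = 1 (meridians true) and k = cos φ₀ / cos φ along parallels.
Areal scale = h·k = 1 × cos φ₀ / cos φ; at 75.2°, h = 1.000, k = 3.404, so h·k = 3.404.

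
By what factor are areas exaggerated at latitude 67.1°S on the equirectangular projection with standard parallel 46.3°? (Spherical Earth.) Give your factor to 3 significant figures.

1.78

With standard parallel φ₀ = 46.3°, the equirectangular projection gives x = Rλ cos φ₀, y = Rφ, so h = 1 and k = cos 46.3° / cos φ.
Areal scale = h·k = 1 × cos φ₀ / cos φ; at 67.1°, h = 1.000, k = 1.775, so h·k = 1.775.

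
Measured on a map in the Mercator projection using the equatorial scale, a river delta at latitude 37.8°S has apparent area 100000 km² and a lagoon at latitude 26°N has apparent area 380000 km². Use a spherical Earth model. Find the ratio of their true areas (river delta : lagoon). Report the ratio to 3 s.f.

0.203

On Mercator the areal scale is sec²φ, so true area = apparent × cos²φ.
True area of river delta: 100000 × cos²(37.8°) = 100000 × 0.6243 = 62430 km².
True area of lagoon: 380000 × cos²(26°) = 380000 × 0.8078 = 307000 km².
Ratio = 62430 / 307000 ≈ 0.203.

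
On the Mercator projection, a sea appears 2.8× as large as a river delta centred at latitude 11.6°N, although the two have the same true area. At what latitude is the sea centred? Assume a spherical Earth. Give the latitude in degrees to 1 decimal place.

54.2°

Mercator areal scale is sec²φ, so apparent-area ratio = sec²φ₁ / sec²φ₂ = cos²φ₂ / cos²φ₁.
cos²φ₂ / cos²φ₁ = 2.8  ⇒  cos φ₁ = cos 11.6° / √2.8 = 0.9796/1.673 = 0.5854.
φ₁ = arccos(0.5854) ≈ 54.2°.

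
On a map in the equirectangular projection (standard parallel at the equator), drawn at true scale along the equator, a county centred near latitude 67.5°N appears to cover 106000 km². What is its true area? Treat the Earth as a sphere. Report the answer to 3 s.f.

For the equirectangular projection with φ₀ = 0 (plate carrée), h = 1 along meridians and k = sec φ along parallels.
Areal scale = h·k = 1 × sec φ; at 67.5°, h = 1.000, k = 2.613, so h·k = 2.613.
True area = apparent / (areal scale) = 106000 / 2.613 ≈ 40600 km².

40600 km²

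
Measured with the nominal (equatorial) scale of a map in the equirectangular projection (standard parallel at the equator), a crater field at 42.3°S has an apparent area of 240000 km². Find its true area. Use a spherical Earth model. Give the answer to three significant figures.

178000 km²

In the plate carrée (x = Rλ, y = Rφ), meridians are true-scale (h = 1) and parallels are stretched by k = sec φ.
Areal scale = h·k = 1 × sec φ; at 42.3°, h = 1.000, k = 1.352, so h·k = 1.352.
True area = apparent / (areal scale) = 240000 / 1.352 ≈ 178000 km².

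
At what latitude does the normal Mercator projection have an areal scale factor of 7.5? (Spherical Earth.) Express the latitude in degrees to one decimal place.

Mercator areal scale is sec²φ.
sec²φ = 7.5  ⇒  cos²φ = 0.1333  ⇒  cos φ = 0.3651.
φ = arccos(0.3651) ≈ 68.6°.

68.6°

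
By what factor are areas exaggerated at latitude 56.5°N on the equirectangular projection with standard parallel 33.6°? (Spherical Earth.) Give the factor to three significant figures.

1.51

With standard parallel φ₀ = 33.6°, the equirectangular projection gives x = Rλ cos φ₀, y = Rφ, so h = 1 and k = cos 33.6° / cos φ.
Areal scale = h·k = 1 × cos φ₀ / cos φ; at 56.5°, h = 1.000, k = 1.509, so h·k = 1.509.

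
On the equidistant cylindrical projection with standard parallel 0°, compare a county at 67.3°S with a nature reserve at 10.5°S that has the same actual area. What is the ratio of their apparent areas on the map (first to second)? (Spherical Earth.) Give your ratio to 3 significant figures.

2.55

In the plate carrée (x = Rλ, y = Rφ), meridians are true-scale (h = 1) and parallels are stretched by k = sec φ.
Areal scale at 67.3°: h·k = 1.000 × 2.591 = 2.591.
Areal scale at 10.5°: h·k = 1.000 × 1.017 = 1.017.
Ratio = 2.591/1.017 ≈ 2.55.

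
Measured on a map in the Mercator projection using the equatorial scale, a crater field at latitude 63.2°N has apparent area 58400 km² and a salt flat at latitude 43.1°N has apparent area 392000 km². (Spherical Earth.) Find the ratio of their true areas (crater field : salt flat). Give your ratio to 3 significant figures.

0.0568

Mercator's areal exaggeration is sec²φ; hence true area = (apparent area) · cos²φ.
True area of crater field: 58400 × cos²(63.2°) = 58400 × 0.2033 = 11870 km².
True area of salt flat: 392000 × cos²(43.1°) = 392000 × 0.5331 = 209000 km².
Ratio = 11870 / 209000 ≈ 0.0568.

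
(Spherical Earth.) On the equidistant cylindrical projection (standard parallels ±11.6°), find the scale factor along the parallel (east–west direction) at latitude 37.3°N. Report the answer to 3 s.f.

In the equirectangular projection with standard parallel φ₀ = 11.6° (x = Rλ cos φ₀, y = Rφ), meridians are true-scale (h = 1) and the parallel scale is k = cos φ₀ / cos φ.
k = cos 11.6° / cos 37.3° = 0.9796/0.7955 = 1.231.

1.23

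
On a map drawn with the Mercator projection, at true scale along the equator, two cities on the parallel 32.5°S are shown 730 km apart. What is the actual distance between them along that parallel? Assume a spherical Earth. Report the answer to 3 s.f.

The Mercator projection is conformal; its linear scale factor is the same in every direction and equals sec φ = 1/cos φ.
Along the parallel at 32.5°, map distances are exaggerated by k = sec 32.5° = 1.186.
True distance = 730 / 1.186 = 730 × cos 32.5° ≈ 616 km.

616 km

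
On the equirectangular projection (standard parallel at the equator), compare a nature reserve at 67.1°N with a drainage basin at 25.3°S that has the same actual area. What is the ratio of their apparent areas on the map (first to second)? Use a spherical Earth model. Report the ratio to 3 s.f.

2.32

Plate carrée maps x = Rλ, y = Rφ. The meridian scale is h = 1 and the parallel scale is k = 1/cos φ = sec φ.
Areal scale at 67.1°: h·k = 1.000 × 2.570 = 2.570.
Areal scale at 25.3°: h·k = 1.000 × 1.106 = 1.106.
Ratio = 2.570/1.106 ≈ 2.32.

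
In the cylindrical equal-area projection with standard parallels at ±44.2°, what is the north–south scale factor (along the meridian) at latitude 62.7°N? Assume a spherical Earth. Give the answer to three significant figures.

0.640

A cylindrical equal-area projection with standard parallel φ₀ has meridian scale h = cos φ / cos φ₀ and parallel scale k = cos φ₀ / cos φ (so areas are preserved, h·k = 1).
h = cos 62.7° / cos 44.2° = 0.4586/0.7169 = 0.6398.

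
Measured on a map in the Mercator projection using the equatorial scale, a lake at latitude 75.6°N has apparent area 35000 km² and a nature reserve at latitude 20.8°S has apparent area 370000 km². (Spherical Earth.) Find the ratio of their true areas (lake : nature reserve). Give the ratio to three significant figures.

Since Mercator area scale is 1/cos²φ, the true area equals the apparent area multiplied by cos²φ.
True area of lake: 35000 × cos²(75.6°) = 35000 × 0.06185 = 2165 km².
True area of nature reserve: 370000 × cos²(20.8°) = 370000 × 0.8739 = 323300 km².
Ratio = 2165 / 323300 ≈ 0.00669.

0.00669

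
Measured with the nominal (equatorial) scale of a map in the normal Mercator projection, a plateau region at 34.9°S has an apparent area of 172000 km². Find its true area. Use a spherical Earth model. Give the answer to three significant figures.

Mercator is conformal, so the point scale is isotropic: h = k = sec φ = 1/cos φ.
Areal scale = k² = sec²φ = 1/cos²(34.9°) = 1/0.8202² = 1.487.
True area = apparent / (areal scale) = 172000 / 1.487 ≈ 116000 km².

116000 km²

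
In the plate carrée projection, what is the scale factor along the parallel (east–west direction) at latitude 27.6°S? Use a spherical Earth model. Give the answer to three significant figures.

1.13

For the equirectangular projection with φ₀ = 0 (plate carrée), h = 1 along meridians and k = sec φ along parallels.
k = 1/cos 27.6° = 1/0.8862 = 1.128.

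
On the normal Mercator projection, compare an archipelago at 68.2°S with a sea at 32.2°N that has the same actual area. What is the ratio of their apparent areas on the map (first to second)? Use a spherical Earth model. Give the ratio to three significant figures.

Mercator is conformal with k = sec φ, so areal scale = k² = sec²φ.
At 68.2°: sec²(68.2°) = 1/0.3714² = 7.251.
At 32.2°: sec²(32.2°) = 1/0.8462² = 1.397.
Ratio = 7.251/1.397 = cos²(32.2°)/cos²(68.2°) ≈ 5.19.

5.19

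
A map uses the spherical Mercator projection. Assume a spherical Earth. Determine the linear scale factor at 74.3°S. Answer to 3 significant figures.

The Mercator projection is conformal; its linear scale factor is the same in every direction and equals sec φ = 1/cos φ.
k = 1/cos 74.3° = 1/0.2706 = 3.695.

3.70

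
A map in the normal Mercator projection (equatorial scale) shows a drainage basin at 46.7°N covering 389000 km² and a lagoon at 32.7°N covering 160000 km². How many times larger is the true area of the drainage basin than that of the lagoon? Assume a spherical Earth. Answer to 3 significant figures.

1.61

Mercator's areal exaggeration is sec²φ; hence true area = (apparent area) · cos²φ.
True area of drainage basin: 389000 × cos²(46.7°) = 389000 × 0.4703 = 183000 km².
True area of lagoon: 160000 × cos²(32.7°) = 160000 × 0.7081 = 113300 km².
Ratio = 183000 / 113300 ≈ 1.61.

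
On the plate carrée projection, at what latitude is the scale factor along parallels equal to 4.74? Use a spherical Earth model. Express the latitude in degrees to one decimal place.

Plate carrée: h = 1, k = sec φ along parallels.
sec φ = 4.74  ⇒  cos φ = 0.2110  ⇒  φ ≈ 77.8°.

77.8°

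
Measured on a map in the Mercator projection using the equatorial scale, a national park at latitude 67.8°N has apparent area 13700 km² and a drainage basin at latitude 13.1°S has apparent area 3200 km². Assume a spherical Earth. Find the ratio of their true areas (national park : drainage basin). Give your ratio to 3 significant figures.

Mercator's areal exaggeration is sec²φ; hence true area = (apparent area) · cos²φ.
True area of national park: 13700 × cos²(67.8°) = 13700 × 0.1428 = 1956 km².
True area of drainage basin: 3200 × cos²(13.1°) = 3200 × 0.9486 = 3036 km².
Ratio = 1956 / 3036 ≈ 0.644.

0.644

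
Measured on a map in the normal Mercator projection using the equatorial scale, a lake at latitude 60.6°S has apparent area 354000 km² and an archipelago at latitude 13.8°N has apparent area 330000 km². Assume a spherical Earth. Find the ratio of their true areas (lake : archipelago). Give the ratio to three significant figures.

On Mercator the areal scale is sec²φ, so true area = apparent × cos²φ.
True area of lake: 354000 × cos²(60.6°) = 354000 × 0.2410 = 85310 km².
True area of archipelago: 330000 × cos²(13.8°) = 330000 × 0.9431 = 311200 km².
Ratio = 85310 / 311200 ≈ 0.274.

0.274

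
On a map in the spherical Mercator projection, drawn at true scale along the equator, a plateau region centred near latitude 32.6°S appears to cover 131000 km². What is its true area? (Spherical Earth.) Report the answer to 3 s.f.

Mercator is conformal, so the point scale is isotropic: h = k = sec φ = 1/cos φ.
Areal scale = k² = sec²φ = 1/cos²(32.6°) = 1/0.8425² = 1.409.
True area = apparent / (areal scale) = 131000 / 1.409 ≈ 93000 km².

93000 km²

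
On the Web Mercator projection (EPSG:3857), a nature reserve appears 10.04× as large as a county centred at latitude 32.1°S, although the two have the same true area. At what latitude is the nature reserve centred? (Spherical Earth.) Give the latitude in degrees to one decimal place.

74.5°

For equal true areas on Mercator, apparent areas scale as sec²φ, so the ratio is cos²φ₂ / cos²φ₁.
cos²φ₂ / cos²φ₁ = 10.04  ⇒  cos φ₁ = cos 32.1° / √10.04 = 0.8471/3.169 = 0.2673.
φ₁ = arccos(0.2673) ≈ 74.5°.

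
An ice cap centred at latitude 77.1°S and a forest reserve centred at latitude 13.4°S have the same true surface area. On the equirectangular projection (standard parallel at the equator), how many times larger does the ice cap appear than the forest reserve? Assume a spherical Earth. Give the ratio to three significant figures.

In the plate carrée (x = Rλ, y = Rφ), meridians are true-scale (h = 1) and parallels are stretched by k = sec φ.
Areal scale at 77.1°: h·k = 1.000 × 4.479 = 4.479.
Areal scale at 13.4°: h·k = 1.000 × 1.028 = 1.028.
Ratio = 4.479/1.028 ≈ 4.36.

4.36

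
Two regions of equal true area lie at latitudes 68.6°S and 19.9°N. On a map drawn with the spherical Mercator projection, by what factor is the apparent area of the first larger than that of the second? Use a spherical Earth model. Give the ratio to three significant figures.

On Mercator, area is exaggerated by sec²φ = 1/cos²φ.
At 68.6°: sec²(68.6°) = 1/0.3649² = 7.511.
At 19.9°: sec²(19.9°) = 1/0.9403² = 1.131.
Ratio = 7.511/1.131 = cos²(19.9°)/cos²(68.6°) ≈ 6.64.

6.64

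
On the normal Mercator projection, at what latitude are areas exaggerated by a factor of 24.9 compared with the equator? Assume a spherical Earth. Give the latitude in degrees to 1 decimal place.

78.4°

Mercator areal scale is sec²φ.
sec²φ = 24.9  ⇒  cos²φ = 0.04016  ⇒  cos φ = 0.2004.
φ = arccos(0.2004) ≈ 78.4°.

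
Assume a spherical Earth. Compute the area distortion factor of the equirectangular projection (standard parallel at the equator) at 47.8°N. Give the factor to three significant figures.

In the plate carrée (x = Rλ, y = Rφ), meridians are true-scale (h = 1) and parallels are stretched by k = sec φ.
Areal scale = h·k = 1 × sec φ; at 47.8°, h = 1.000, k = 1.489, so h·k = 1.489.

1.49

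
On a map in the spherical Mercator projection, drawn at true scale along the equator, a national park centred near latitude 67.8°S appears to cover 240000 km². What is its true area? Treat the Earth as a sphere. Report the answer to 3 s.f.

The Mercator projection is conformal; its linear scale factor is the same in every direction and equals sec φ = 1/cos φ.
Areal scale = k² = sec²φ = 1/cos²(67.8°) = 1/0.3778² = 7.005.
True area = apparent / (areal scale) = 240000 / 7.005 ≈ 34300 km².

34300 km²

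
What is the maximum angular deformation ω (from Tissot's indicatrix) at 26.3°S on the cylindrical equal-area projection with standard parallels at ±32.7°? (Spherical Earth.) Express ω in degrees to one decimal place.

Cylindrical equal-area (φ₀ = 32.7°): h = cos φ / cos 32.7° along meridians, k = cos 32.7° / cos φ along parallels; h·k = 1.
At 26.3°: h = 1.065, k = 0.9387; principal scales a = 1.065, b = 0.9387.
sin(ω/2) = (a − b)/(a + b) = 0.1267/2.004 = 0.06320, so ω = 2 arcsin(0.06320) ≈ 7.2°.

7.2°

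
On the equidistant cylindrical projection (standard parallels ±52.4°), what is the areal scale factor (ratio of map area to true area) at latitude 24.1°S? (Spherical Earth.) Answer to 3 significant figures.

The equidistant cylindrical projection with φ₀ = 52.4° has h = 1 (meridians true) and k = cos φ₀ / cos φ along parallels.
Areal scale = h·k = 1 × cos φ₀ / cos φ; at 24.1°, h = 1.000, k = 0.6684, so h·k = 0.6684.

0.668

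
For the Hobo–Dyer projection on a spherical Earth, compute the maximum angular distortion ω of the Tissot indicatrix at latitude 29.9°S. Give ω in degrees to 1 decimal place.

Hobo–Dyer is a cylindrical equal-area projection with standard parallels at ±37.5°. For cylindrical equal-area with standard parallel φ₀, h = cos φ / cos φ₀ and k = cos φ₀ / cos φ, so h·k = 1.
At 29.9°: h = 1.093, k = 0.9152; principal scales a = 1.093, b = 0.9152.
sin(ω/2) = (a − b)/(a + b) = 0.1775/2.008 = 0.08842, so ω = 2 arcsin(0.08842) ≈ 10.1°.

10.1°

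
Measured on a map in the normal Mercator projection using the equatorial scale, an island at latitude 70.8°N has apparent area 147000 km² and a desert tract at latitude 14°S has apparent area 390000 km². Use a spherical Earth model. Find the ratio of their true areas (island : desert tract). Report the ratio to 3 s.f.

On Mercator the areal scale is sec²φ, so true area = apparent × cos²φ.
True area of island: 147000 × cos²(70.8°) = 147000 × 0.1082 = 15900 km².
True area of desert tract: 390000 × cos²(14°) = 390000 × 0.9415 = 367200 km².
Ratio = 15900 / 367200 ≈ 0.0433.

0.0433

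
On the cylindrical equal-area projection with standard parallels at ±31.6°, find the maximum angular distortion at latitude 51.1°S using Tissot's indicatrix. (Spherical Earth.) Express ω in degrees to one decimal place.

34.4°

A cylindrical equal-area projection with standard parallel φ₀ has meridian scale h = cos φ / cos φ₀ and parallel scale k = cos φ₀ / cos φ (so areas are preserved, h·k = 1).
At 51.1°: h = 0.7373, k = 1.356; principal scales a = 1.356, b = 0.7373.
sin(ω/2) = (a − b)/(a + b) = 0.6191/2.094 = 0.2957, so ω = 2 arcsin(0.2957) ≈ 34.4°.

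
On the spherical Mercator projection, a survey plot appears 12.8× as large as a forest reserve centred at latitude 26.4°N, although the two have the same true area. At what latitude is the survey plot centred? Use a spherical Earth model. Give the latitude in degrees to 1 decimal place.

75.5°

Mercator areal scale is sec²φ, so apparent-area ratio = sec²φ₁ / sec²φ₂ = cos²φ₂ / cos²φ₁.
cos²φ₂ / cos²φ₁ = 12.8  ⇒  cos φ₁ = cos 26.4° / √12.8 = 0.8957/3.578 = 0.2504.
φ₁ = arccos(0.2504) ≈ 75.5°.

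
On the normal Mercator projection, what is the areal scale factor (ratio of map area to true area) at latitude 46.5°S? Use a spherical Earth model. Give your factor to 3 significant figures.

For Mercator, h = k = sec φ (a conformal cylindrical projection has a single point scale, 1/cos φ).
Areal scale = k² = sec²φ = 1/cos²(46.5°) = 1/0.6884² = 2.110.

2.11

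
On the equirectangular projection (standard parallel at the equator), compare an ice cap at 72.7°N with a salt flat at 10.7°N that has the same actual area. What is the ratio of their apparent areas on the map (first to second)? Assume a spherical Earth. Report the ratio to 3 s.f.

For the equirectangular projection with φ₀ = 0 (plate carrée), h = 1 along meridians and k = sec φ along parallels.
Areal scale at 72.7°: h·k = 1.000 × 3.363 = 3.363.
Areal scale at 10.7°: h·k = 1.000 × 1.018 = 1.018.
Ratio = 3.363/1.018 ≈ 3.30.

3.30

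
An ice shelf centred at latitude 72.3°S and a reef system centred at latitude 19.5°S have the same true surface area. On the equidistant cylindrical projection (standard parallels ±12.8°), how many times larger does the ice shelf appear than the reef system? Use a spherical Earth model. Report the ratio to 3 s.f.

With standard parallel φ₀ = 12.8°, the equirectangular projection gives x = Rλ cos φ₀, y = Rφ, so h = 1 and k = cos 12.8° / cos φ.
Areal scale at 72.3°: h·k = 1.000 × 3.207 = 3.207.
Areal scale at 19.5°: h·k = 1.000 × 1.034 = 1.034.
Ratio = 3.207/1.034 ≈ 3.10.

3.10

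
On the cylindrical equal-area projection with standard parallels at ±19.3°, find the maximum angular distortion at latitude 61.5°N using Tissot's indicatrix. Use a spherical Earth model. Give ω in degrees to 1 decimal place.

72.7°

A cylindrical equal-area projection with standard parallel φ₀ has meridian scale h = cos φ / cos φ₀ and parallel scale k = cos φ₀ / cos φ (so areas are preserved, h·k = 1).
At 61.5°: h = 0.5056, k = 1.978; principal scales a = 1.978, b = 0.5056.
sin(ω/2) = (a − b)/(a + b) = 1.472/2.484 = 0.5929, so ω = 2 arcsin(0.5929) ≈ 72.7°.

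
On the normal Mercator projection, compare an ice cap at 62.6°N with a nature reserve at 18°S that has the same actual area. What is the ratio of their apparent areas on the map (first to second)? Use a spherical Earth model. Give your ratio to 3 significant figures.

Mercator is conformal with k = sec φ, so areal scale = k² = sec²φ.
At 62.6°: sec²(62.6°) = 1/0.4602² = 4.722.
At 18°: sec²(18°) = 1/0.9511² = 1.106.
Ratio = 4.722/1.106 = cos²(18°)/cos²(62.6°) ≈ 4.27.

4.27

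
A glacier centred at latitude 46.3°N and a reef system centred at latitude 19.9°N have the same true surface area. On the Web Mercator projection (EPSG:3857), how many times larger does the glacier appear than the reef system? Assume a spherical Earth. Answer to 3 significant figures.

1.85

Mercator is conformal with k = sec φ, so areal scale = k² = sec²φ.
At 46.3°: sec²(46.3°) = 1/0.6909² = 2.095.
At 19.9°: sec²(19.9°) = 1/0.9403² = 1.131.
Ratio = 2.095/1.131 = cos²(19.9°)/cos²(46.3°) ≈ 1.85.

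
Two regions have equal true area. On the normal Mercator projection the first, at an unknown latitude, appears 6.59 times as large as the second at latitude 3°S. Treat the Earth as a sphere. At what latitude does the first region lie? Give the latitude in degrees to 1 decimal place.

67.1°

Mercator areal scale is sec²φ, so apparent-area ratio = sec²φ₁ / sec²φ₂ = cos²φ₂ / cos²φ₁.
cos²φ₂ / cos²φ₁ = 6.59  ⇒  cos φ₁ = cos 3° / √6.59 = 0.9986/2.567 = 0.3890.
φ₁ = arccos(0.3890) ≈ 67.1°.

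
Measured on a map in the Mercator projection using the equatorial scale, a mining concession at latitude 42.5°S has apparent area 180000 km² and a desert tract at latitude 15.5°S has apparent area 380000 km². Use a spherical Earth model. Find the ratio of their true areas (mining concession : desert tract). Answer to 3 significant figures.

Mercator's areal exaggeration is sec²φ; hence true area = (apparent area) · cos²φ.
True area of mining concession: 180000 × cos²(42.5°) = 180000 × 0.5436 = 97840 km².
True area of desert tract: 380000 × cos²(15.5°) = 380000 × 0.9286 = 352900 km².
Ratio = 97840 / 352900 ≈ 0.277.

0.277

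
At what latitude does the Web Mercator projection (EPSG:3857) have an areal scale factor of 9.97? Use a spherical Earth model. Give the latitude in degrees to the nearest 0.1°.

71.5°

Mercator areal scale is sec²φ.
sec²φ = 9.97  ⇒  cos²φ = 0.1003  ⇒  cos φ = 0.3167.
φ = arccos(0.3167) ≈ 71.5°.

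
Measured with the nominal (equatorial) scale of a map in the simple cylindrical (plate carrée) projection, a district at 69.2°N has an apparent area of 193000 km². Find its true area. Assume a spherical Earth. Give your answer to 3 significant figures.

68500 km²

For the equirectangular projection with φ₀ = 0 (plate carrée), h = 1 along meridians and k = sec φ along parallels.
Areal scale = h·k = 1 × sec φ; at 69.2°, h = 1.000, k = 2.816, so h·k = 2.816.
True area = apparent / (areal scale) = 193000 / 2.816 ≈ 68500 km².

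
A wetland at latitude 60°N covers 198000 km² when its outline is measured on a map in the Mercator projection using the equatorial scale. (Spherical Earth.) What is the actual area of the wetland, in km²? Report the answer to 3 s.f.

For Mercator, h = k = sec φ (a conformal cylindrical projection has a single point scale, 1/cos φ).
Areal scale = k² = sec²φ = 1/cos²(60°) = 1/0.5000² = 4.000.
True area = apparent / (areal scale) = 198000 / 4.000 ≈ 49500 km².

49500 km²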